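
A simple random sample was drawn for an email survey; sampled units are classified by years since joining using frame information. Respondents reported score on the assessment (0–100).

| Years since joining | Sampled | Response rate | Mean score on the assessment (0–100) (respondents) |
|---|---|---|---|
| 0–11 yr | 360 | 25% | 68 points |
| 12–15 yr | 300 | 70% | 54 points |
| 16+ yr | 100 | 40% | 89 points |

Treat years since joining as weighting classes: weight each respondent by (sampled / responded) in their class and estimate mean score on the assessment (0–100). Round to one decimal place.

65.2

Weighting each respondent by the inverse class response rate inflates each class back to its sampled size, so the class weight is n_sampled:
  0–11 yr: 360 × 68 = 24,480
  12–15 yr: 300 × 54 = 16,200
  16+ yr: 100 × 89 = 8900
Adjusted estimate = 49,580 / 760 = 65.2368 → 65.2.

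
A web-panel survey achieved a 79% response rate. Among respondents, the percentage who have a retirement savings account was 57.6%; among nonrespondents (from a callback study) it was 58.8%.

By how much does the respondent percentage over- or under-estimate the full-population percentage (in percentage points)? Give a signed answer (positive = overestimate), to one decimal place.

-0.3 percentage points

Nonresponse fraction = 1 − 0.79 = 0.21.
Bias = (nonresponse fraction) × (respondent percentage − nonrespondent percentage)
     = 0.21 × (57.6 − 58.8) = 0.21 × -1.2 = -0.252.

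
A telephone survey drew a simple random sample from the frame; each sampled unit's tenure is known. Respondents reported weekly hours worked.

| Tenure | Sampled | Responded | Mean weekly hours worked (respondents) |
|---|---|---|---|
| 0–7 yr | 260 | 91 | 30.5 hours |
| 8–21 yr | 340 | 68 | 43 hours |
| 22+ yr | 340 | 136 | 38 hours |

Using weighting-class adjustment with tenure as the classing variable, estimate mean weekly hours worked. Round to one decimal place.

Response rates by class: 0–7 yr 91/260 = 35%, 8–21 yr 68/340 = 20%, 22+ yr 136/340 = 40%.
Weighting each respondent by the inverse class response rate inflates each class back to its sampled size, so the class weight is n_sampled:
  0–7 yr: 260 × 30.5 = 7930
  8–21 yr: 340 × 43 = 14,620
  22+ yr: 340 × 38 = 12,920
Adjusted estimate = 35,470 / 940 = 37.734 → 37.7.

37.7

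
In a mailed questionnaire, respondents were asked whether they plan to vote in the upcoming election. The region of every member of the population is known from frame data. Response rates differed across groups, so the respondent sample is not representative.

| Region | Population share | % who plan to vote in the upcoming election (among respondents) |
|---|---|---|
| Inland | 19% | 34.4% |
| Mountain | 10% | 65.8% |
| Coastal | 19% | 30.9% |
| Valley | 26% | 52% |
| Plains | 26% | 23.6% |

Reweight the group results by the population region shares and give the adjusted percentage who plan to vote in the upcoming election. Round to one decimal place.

38.6%

Reweight to the known region distribution:
  Inland: 0.19 × 34.4 = 6.536
  Mountain: 0.1 × 65.8 = 6.58
  Coastal: 0.19 × 30.9 = 5.871
  Valley: 0.26 × 52 = 13.52
  Plains: 0.26 × 23.6 = 6.136
Post-stratified estimate = 38.643 → 38.6%.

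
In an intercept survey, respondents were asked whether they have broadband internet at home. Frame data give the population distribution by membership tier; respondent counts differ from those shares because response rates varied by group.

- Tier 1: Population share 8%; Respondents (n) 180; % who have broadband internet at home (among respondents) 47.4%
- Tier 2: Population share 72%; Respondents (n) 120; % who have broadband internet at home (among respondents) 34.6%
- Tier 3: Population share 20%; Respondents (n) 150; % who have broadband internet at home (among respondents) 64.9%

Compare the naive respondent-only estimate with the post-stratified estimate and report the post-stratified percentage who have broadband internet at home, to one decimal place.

41.7%

Unadjusted (pooled respondent) estimate weights by respondent counts:
  (180/450)×47.4 + (120/450)×34.6 + (150/450)×64.9 = 49.82%
Reweighting by population membership tier shares:
  0.08×47.4 + 0.72×34.6 + 0.2×64.9 = 41.684%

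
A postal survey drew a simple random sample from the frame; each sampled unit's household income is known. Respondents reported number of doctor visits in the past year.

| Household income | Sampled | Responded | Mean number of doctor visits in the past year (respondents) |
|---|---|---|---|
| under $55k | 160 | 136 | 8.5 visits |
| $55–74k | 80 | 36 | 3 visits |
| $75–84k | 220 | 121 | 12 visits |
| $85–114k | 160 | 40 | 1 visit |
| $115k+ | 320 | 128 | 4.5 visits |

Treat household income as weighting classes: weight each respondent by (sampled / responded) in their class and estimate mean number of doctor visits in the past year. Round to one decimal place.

6.2

Response rates by class: under $55k 136/160 = 85%, $55–74k 36/80 = 45%, $75–84k 121/220 = 55%, $85–114k 40/160 = 25%, $115k+ 128/320 = 40%.
Inverse-response-rate weighting restores each class to its sampled count, so class totals weight by n_sampled:
  under $55k: 160 × 8.5 = 1360
  $55–74k: 80 × 3 = 240
  $75–84k: 220 × 12 = 2640
  $85–114k: 160 × 1 = 160
  $115k+: 320 × 4.5 = 1440
Adjusted estimate = 5840 / 940 = 6.21277 → 6.2.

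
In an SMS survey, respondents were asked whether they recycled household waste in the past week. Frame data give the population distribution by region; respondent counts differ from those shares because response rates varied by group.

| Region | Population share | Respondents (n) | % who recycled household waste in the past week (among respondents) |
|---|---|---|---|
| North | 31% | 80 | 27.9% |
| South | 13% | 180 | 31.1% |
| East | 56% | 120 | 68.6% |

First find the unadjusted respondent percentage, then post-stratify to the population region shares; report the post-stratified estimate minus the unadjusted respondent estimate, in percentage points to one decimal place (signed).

Unadjusted (pooled respondent) estimate weights by respondent counts:
  (80/380)×27.9 + (180/380)×31.1 + (120/380)×68.6 = 42.2684%
Reweighting by population region shares:
  0.31×27.9 + 0.13×31.1 + 0.56×68.6 = 51.108%
Difference = 51.108 − 42.2684 = 8.8396 pp.

+8.8 percentage points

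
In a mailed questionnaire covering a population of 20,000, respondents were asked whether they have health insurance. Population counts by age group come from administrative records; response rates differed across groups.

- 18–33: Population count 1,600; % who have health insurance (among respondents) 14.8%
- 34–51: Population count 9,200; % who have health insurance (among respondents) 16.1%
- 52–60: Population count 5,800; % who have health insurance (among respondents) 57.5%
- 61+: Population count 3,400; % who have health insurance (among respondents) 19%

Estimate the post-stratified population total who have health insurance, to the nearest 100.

5,700

Apply each group's respondent rate to its population count:
  18–33: 1,600 × 14.8% = 236.8
  34–51: 9,200 × 16.1% = 1481.2
  52–60: 5,800 × 57.5% = 3335
  61+: 3,400 × 19% = 646
Estimated total = 5699 → 5,700.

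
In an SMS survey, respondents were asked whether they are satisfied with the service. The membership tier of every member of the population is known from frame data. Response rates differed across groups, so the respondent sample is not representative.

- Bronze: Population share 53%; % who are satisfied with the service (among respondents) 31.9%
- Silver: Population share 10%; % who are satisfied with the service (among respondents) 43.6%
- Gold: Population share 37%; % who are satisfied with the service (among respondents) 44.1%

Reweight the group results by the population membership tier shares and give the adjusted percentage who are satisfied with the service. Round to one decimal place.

Weight each group's respondent value by its population share:
  Bronze: 0.53 × 31.9 = 16.907
  Silver: 0.1 × 43.6 = 4.36
  Gold: 0.37 × 44.1 = 16.317
Post-stratified estimate = 37.584 → 37.6%.

37.6%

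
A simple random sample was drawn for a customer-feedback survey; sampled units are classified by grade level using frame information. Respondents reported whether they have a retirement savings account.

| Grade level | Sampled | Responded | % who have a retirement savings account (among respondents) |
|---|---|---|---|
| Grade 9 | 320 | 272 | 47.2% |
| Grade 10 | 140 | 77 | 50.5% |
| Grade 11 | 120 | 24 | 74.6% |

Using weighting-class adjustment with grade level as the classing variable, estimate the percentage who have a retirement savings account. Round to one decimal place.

Class response rates: Grade 9 272/320 = 85%, Grade 10 77/140 = 55%, Grade 11 24/120 = 20%.
Inverse-response-rate weighting restores each class to its sampled count, so class totals weight by n_sampled:
  Grade 9: 320 × 47.2 = 15,104
  Grade 10: 140 × 50.5 = 7070
  Grade 11: 120 × 74.6 = 8952
Adjusted estimate = 31,126 / 580 = 53.6655 → 53.7%.

53.7%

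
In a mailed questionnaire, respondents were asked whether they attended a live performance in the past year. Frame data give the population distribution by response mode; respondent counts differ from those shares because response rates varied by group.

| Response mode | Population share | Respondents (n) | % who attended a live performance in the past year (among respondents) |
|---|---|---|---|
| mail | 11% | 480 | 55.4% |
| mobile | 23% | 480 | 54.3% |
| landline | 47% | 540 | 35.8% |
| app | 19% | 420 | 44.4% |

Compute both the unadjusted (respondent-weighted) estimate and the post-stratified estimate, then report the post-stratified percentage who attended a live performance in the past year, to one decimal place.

43.8%

Without adjustment, the pooled respondent share is:
  (480/1920)×55.4 + (480/1920)×54.3 + (540/1920)×35.8 + (420/1920)×44.4 = 47.2062%
Reweighting by population response mode shares:
  0.11×55.4 + 0.23×54.3 + 0.47×35.8 + 0.19×44.4 = 43.845%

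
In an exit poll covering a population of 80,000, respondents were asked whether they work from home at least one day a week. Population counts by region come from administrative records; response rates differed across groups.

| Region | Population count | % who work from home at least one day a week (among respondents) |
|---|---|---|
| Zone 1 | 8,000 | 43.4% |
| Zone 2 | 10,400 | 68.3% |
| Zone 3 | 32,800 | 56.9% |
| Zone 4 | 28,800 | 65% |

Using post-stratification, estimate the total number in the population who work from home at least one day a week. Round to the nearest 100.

Apply each group's respondent rate to its population count:
  Zone 1: 8,000 × 43.4% = 3472
  Zone 2: 10,400 × 68.3% = 7103.2
  Zone 3: 32,800 × 56.9% = 18663.2
  Zone 4: 28,800 × 65% = 18,720
Estimated total = 47958.4 → 48,000.

48,000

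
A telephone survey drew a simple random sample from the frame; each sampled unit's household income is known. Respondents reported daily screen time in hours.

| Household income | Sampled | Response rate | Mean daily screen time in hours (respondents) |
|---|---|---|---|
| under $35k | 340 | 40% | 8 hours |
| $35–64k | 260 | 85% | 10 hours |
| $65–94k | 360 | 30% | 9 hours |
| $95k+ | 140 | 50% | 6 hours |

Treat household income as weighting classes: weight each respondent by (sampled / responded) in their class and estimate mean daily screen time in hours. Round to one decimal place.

8.5

Inverse-response-rate weighting restores each class to its sampled count, so class totals weight by n_sampled:
  under $35k: 340 × 8 = 2720
  $35–64k: 260 × 10 = 2600
  $65–94k: 360 × 9 = 3240
  $95k+: 140 × 6 = 840
Adjusted estimate = 9400 / 1,100 = 8.54546 → 8.5.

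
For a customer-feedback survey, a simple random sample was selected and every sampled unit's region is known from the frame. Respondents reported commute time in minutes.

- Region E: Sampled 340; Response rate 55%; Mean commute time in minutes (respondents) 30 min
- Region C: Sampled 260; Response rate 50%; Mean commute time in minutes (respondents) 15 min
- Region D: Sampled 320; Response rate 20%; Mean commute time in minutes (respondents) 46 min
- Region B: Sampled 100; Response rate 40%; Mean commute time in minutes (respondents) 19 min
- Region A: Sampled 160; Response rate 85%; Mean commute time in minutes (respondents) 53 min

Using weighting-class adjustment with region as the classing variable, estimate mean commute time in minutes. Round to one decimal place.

33.2

Inverse-response-rate weighting restores each class to its sampled count, so class totals weight by n_sampled:
  Region E: 340 × 30 = 10,200
  Region C: 260 × 15 = 3900
  Region D: 320 × 46 = 14,720
  Region B: 100 × 19 = 1900
  Region A: 160 × 53 = 8480
Adjusted estimate = 39,200 / 1,180 = 33.2203 → 33.2.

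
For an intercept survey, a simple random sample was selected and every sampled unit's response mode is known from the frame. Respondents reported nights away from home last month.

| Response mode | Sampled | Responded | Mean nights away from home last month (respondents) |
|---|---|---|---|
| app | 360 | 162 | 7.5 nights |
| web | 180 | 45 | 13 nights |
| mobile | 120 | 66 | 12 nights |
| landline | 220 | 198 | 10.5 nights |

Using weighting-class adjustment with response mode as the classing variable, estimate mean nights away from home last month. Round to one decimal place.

10.0

Response rates by class: app 162/360 = 45%, web 45/180 = 25%, mobile 66/120 = 55%, landline 198/220 = 90%.
Inverse-response-rate weighting restores each class to its sampled count, so class totals weight by n_sampled:
  app: 360 × 7.5 = 2700
  web: 180 × 13 = 2340
  mobile: 120 × 12 = 1440
  landline: 220 × 10.5 = 2310
Adjusted estimate = 8790 / 880 = 9.98864 → 10.0.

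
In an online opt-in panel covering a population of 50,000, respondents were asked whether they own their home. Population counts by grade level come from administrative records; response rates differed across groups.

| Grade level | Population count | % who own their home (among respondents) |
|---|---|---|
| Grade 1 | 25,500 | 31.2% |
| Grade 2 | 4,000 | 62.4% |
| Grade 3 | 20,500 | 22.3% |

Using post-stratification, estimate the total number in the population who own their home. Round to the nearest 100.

Estimated count per cell = population count × respondent percentage:
  Grade 1: 25,500 × 31.2% = 7956
  Grade 2: 4,000 × 62.4% = 2496
  Grade 3: 20,500 × 22.3% = 4571.5
Estimated total = 15023.5 → 15,000.

15,000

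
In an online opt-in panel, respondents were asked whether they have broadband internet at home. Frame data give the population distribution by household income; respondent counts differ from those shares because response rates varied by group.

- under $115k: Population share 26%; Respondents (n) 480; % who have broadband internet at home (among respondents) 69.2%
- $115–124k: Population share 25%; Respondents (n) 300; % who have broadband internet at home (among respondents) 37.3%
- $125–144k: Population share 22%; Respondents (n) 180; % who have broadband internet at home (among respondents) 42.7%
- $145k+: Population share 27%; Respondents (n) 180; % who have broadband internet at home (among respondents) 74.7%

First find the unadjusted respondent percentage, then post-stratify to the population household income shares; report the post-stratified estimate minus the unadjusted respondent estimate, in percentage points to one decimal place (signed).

Without adjustment, the pooled respondent share is:
  (480/1140)×69.2 + (300/1140)×37.3 + (180/1140)×42.7 + (180/1140)×74.7 = 57.4895%
Post-stratified estimate weights by population shares:
  0.26×69.2 + 0.25×37.3 + 0.22×42.7 + 0.27×74.7 = 56.88%
Difference = 56.88 − 57.4895 = -0.6095 pp.

-0.6 percentage points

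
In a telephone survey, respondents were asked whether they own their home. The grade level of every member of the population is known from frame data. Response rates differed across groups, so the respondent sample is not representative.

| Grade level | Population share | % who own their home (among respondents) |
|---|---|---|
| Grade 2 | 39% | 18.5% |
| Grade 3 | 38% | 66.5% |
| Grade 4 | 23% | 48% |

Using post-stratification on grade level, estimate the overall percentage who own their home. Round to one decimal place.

43.5%

Post-stratification weights by population share, not respondent share:
  Grade 2: 0.39 × 18.5 = 7.215
  Grade 3: 0.38 × 66.5 = 25.27
  Grade 4: 0.23 × 48 = 11.04
Post-stratified estimate = 43.525 → 43.5%.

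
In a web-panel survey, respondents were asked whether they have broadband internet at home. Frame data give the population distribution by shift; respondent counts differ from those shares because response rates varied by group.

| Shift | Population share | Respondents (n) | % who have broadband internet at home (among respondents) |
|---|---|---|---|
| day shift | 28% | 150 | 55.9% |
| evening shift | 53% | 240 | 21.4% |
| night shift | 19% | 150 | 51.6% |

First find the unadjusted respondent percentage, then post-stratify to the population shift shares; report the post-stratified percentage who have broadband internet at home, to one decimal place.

Without adjustment, the pooled respondent share is:
  (150/540)×55.9 + (240/540)×21.4 + (150/540)×51.6 = 39.3722%
Post-stratified estimate weights by population shares:
  0.28×55.9 + 0.53×21.4 + 0.19×51.6 = 36.798%

36.8%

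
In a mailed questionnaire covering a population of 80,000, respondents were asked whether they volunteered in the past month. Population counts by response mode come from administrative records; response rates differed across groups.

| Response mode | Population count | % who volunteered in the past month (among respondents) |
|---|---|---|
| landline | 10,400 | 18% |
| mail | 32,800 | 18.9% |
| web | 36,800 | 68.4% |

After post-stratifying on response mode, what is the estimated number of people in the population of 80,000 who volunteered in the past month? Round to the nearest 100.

Estimated count per cell = population count × respondent percentage:
  landline: 10,400 × 18% = 1872
  mail: 32,800 × 18.9% = 6199.2
  web: 36,800 × 68.4% = 25171.2
Estimated total = 33242.4 → 33,200.

33,200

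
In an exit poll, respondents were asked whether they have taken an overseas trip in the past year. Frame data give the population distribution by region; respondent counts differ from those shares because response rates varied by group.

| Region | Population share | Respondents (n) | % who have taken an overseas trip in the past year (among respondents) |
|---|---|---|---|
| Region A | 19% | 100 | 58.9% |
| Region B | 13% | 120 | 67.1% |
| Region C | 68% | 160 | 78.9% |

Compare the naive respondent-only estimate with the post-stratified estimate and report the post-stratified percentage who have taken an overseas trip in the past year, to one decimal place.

Naive respondent-only estimate (weights = respondent counts):
  (100/380)×58.9 + (120/380)×67.1 + (160/380)×78.9 = 69.9105%
Post-stratifying to population shares instead:
  0.19×58.9 + 0.13×67.1 + 0.68×78.9 = 73.566%

73.6%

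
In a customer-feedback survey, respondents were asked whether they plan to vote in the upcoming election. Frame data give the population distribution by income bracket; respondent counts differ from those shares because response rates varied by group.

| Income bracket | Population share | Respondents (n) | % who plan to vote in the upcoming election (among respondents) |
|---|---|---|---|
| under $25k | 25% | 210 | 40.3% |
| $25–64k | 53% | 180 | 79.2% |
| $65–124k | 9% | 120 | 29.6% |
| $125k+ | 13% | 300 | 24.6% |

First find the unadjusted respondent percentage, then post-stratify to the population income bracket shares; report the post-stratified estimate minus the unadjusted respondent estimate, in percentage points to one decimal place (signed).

Without adjustment, the pooled respondent share is:
  (210/810)×40.3 + (180/810)×79.2 + (120/810)×29.6 + (300/810)×24.6 = 41.5444%
Post-stratified estimate weights by population shares:
  0.25×40.3 + 0.53×79.2 + 0.09×29.6 + 0.13×24.6 = 57.913%
Difference = 57.913 − 41.5444 = 16.3686 pp.

+16.4 percentage points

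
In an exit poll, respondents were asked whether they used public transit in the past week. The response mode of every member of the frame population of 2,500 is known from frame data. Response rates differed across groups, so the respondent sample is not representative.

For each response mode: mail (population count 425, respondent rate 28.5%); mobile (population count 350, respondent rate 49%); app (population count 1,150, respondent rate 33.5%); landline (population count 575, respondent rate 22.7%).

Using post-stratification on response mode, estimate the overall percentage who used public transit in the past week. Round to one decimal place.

Reweight to the known response mode distribution:
  mail: (425/2,500) × 28.5 = 4.845
  mobile: (350/2,500) × 49 = 6.86
  app: (1,150/2,500) × 33.5 = 15.41
  landline: (575/2,500) × 22.7 = 5.221
Post-stratified estimate = 32.336 → 32.3%.

32.3%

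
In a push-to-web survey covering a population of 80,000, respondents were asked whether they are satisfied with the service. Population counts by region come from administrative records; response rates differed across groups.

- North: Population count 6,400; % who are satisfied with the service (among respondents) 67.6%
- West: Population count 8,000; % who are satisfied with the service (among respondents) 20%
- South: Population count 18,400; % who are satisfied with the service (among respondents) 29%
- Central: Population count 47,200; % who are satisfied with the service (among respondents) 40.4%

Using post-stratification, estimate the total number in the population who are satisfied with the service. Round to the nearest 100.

Each cell contributes its population count × the respondent rate:
  North: 6,400 × 67.6% = 4326.4
  West: 8,000 × 20% = 1600
  South: 18,400 × 29% = 5336
  Central: 47,200 × 40.4% = 19068.8
Estimated total = 30331.2 → 30,300.

30,300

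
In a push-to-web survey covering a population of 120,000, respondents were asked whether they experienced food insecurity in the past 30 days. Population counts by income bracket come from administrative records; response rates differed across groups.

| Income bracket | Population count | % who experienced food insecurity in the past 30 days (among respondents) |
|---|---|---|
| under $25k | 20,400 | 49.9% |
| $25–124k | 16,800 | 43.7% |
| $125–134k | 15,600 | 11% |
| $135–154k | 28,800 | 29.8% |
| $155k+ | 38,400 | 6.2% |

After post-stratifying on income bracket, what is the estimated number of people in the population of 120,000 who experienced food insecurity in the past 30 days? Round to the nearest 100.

30,200

Apply each group's respondent rate to its population count:
  under $25k: 20,400 × 49.9% = 10179.6
  $25–124k: 16,800 × 43.7% = 7341.6
  $125–134k: 15,600 × 11% = 1716
  $135–154k: 28,800 × 29.8% = 8582.4
  $155k+: 38,400 × 6.2% = 2380.8
Estimated total = 30200.4 → 30,200.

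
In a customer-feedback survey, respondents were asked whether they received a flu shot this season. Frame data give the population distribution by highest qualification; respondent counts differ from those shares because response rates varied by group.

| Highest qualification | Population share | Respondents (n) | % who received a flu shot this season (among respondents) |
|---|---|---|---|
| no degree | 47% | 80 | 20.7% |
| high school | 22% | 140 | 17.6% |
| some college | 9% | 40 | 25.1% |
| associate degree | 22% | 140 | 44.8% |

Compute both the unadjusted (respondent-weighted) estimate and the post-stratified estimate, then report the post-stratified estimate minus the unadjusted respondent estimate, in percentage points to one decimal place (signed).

Without adjustment, the pooled respondent share is:
  (80/400)×20.7 + (140/400)×17.6 + (40/400)×25.1 + (140/400)×44.8 = 28.49%
Post-stratified estimate weights by population shares:
  0.47×20.7 + 0.22×17.6 + 0.09×25.1 + 0.22×44.8 = 25.716%
Difference = 25.716 − 28.49 = -2.774 pp.

-2.8 percentage points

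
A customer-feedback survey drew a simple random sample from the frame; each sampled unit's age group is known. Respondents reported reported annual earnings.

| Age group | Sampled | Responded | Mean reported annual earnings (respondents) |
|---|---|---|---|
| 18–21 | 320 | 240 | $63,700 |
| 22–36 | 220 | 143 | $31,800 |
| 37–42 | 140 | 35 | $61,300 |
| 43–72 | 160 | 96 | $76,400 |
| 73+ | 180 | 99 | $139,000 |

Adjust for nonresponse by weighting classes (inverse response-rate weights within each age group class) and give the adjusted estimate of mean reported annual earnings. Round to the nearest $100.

Response rates by class: 18–21 240/320 = 75%, 22–36 143/220 = 65%, 37–42 35/140 = 25%, 43–72 96/160 = 60%, 73+ 99/180 = 55%.
With weight = n_sampled/n_responded per class, the weighted class total is n_sampled:
  18–21: 320 × 63,700 = 20,384,000
  22–36: 220 × 31,800 = 6,996,000
  37–42: 140 × 61,300 = 8,582,000
  43–72: 160 × 76,400 = 12,224,000
  73+: 180 × 139,000 = 25,020,000
Adjusted estimate = 73,206,000 / 1,020 = 71770.6 → $71,800.

$71,800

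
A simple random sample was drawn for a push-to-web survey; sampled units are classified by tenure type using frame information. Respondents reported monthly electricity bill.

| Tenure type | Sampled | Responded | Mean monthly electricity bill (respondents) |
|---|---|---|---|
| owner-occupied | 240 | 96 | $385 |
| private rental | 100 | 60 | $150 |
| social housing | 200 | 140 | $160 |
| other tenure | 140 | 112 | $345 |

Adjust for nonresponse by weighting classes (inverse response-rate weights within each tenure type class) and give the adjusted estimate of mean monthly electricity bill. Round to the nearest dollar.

$276

Class response rates: owner-occupied 96/240 = 40%, private rental 60/100 = 60%, social housing 140/200 = 70%, other tenure 112/140 = 80%.
Weighting each respondent by the inverse class response rate inflates each class back to its sampled size, so the class weight is n_sampled:
  owner-occupied: 240 × 385 = 92,400
  private rental: 100 × 150 = 15,000
  social housing: 200 × 160 = 32,000
  other tenure: 140 × 345 = 48,300
Adjusted estimate = 187,700 / 680 = 276.029 → $276.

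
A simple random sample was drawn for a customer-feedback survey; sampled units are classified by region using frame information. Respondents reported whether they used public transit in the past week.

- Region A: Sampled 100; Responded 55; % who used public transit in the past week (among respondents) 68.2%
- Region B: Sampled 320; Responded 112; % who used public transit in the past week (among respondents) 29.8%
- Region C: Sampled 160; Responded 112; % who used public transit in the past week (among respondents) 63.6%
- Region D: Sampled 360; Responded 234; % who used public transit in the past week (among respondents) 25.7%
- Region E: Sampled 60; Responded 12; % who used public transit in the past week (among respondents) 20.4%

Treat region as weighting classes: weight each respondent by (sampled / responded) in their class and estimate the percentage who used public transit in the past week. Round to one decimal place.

Class response rates: Region A 55/100 = 55%, Region B 112/320 = 35%, Region C 112/160 = 70%, Region D 234/360 = 65%, Region E 12/60 = 20%.
Each respondent's weight = sampled/responded in their class; summing within a class gives n_sampled, so:
  Region A: 100 × 68.2 = 6820
  Region B: 320 × 29.8 = 9536
  Region C: 160 × 63.6 = 10,176
  Region D: 360 × 25.7 = 9252
  Region E: 60 × 20.4 = 1224
Adjusted estimate = 37,008 / 1,000 = 37.008 → 37.0%.

37.0%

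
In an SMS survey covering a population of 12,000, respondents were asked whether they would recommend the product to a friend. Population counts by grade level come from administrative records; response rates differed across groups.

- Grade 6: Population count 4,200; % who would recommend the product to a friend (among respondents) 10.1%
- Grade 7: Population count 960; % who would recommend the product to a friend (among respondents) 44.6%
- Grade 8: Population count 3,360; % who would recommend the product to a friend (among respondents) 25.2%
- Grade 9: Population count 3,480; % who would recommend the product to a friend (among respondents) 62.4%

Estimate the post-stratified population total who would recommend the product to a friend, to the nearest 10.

3,870

Apply each group's respondent rate to its population count:
  Grade 6: 4,200 × 10.1% = 424.2
  Grade 7: 960 × 44.6% = 428.16
  Grade 8: 3,360 × 25.2% = 846.72
  Grade 9: 3,480 × 62.4% = 2171.52
Estimated total = 3870.6 → 3,870.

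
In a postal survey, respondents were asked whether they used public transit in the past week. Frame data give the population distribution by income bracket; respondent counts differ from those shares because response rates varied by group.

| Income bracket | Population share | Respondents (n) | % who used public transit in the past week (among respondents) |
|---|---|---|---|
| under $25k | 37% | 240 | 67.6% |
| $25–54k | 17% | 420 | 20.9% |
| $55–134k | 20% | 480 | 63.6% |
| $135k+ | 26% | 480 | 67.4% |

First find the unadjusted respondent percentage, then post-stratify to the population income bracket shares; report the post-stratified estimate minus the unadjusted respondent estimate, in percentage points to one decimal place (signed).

+4.6 percentage points

Unadjusted (pooled respondent) estimate weights by respondent counts:
  (240/1620)×67.6 + (420/1620)×20.9 + (480/1620)×63.6 + (480/1620)×67.4 = 54.2481%
Post-stratifying to population shares instead:
  0.37×67.6 + 0.17×20.9 + 0.2×63.6 + 0.26×67.4 = 58.809%
Difference = 58.809 − 54.2481 = 4.5609 pp.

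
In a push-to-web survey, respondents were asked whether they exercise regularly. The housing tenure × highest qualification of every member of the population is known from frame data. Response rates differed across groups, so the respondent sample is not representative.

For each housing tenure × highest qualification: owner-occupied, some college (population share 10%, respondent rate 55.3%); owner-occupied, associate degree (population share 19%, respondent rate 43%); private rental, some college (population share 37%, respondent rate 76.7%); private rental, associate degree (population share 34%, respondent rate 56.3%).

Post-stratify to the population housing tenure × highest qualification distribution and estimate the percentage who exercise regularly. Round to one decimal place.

61.2%

Each cell contributes population-share × respondent value:
  owner-occupied, some college: 0.1 × 55.3 = 5.53
  owner-occupied, associate degree: 0.19 × 43 = 8.17
  private rental, some college: 0.37 × 76.7 = 28.379
  private rental, associate degree: 0.34 × 56.3 = 19.142
Post-stratified estimate = 61.221 → 61.2%.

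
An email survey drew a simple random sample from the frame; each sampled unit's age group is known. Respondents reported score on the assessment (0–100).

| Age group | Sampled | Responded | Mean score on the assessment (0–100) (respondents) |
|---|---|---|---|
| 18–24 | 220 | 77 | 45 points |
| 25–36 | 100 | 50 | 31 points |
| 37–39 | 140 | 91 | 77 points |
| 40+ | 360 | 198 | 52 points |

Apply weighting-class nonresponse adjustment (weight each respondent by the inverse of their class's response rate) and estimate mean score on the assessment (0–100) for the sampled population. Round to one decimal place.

51.8

Class response rates: 18–24 77/220 = 35%, 25–36 50/100 = 50%, 37–39 91/140 = 65%, 40+ 198/360 = 55%.
Each respondent's weight = sampled/responded in their class; summing within a class gives n_sampled, so:
  18–24: 220 × 45 = 9900
  25–36: 100 × 31 = 3100
  37–39: 140 × 77 = 10,780
  40+: 360 × 52 = 18,720
Adjusted estimate = 42,500 / 820 = 51.8293 → 51.8.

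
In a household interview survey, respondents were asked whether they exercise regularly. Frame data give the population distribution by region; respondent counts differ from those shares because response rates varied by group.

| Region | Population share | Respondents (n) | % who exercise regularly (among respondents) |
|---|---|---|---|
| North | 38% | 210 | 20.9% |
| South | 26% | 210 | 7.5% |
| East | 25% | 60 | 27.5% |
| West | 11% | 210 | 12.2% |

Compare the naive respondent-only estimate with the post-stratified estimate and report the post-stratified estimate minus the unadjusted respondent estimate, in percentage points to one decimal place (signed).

+3.4 percentage points

Without adjustment, the pooled respondent share is:
  (210/690)×20.9 + (210/690)×7.5 + (60/690)×27.5 + (210/690)×12.2 = 14.7478%
Reweighting by population region shares:
  0.38×20.9 + 0.26×7.5 + 0.25×27.5 + 0.11×12.2 = 18.109%
Difference = 18.109 − 14.7478 = 3.3612 pp.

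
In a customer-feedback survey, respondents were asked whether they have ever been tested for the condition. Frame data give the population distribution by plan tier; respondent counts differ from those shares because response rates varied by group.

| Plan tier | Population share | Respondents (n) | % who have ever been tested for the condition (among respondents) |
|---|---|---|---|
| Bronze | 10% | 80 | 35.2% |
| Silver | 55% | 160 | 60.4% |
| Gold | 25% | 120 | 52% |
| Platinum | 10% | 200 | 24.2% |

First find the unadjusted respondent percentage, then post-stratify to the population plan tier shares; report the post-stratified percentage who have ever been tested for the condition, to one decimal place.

Naive respondent-only estimate (weights = respondent counts):
  (80/560)×35.2 + (160/560)×60.4 + (120/560)×52 + (200/560)×24.2 = 42.0714%
Reweighting by population plan tier shares:
  0.1×35.2 + 0.55×60.4 + 0.25×52 + 0.1×24.2 = 52.16%

52.2%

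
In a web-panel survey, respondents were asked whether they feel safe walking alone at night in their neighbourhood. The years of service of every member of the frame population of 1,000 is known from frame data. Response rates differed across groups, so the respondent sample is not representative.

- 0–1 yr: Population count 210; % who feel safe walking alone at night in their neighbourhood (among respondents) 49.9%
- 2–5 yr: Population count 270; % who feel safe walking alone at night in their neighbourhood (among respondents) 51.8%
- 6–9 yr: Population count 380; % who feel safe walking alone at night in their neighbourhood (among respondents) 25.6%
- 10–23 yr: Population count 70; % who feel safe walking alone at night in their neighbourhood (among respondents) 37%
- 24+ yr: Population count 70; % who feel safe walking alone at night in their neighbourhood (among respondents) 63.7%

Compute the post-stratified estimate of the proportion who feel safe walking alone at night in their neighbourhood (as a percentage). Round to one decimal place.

41.2%

Weight each group's respondent value by its population share:
  0–1 yr: (210/1,000) × 49.9 = 10.479
  2–5 yr: (270/1,000) × 51.8 = 13.986
  6–9 yr: (380/1,000) × 25.6 = 9.728
  10–23 yr: (70/1,000) × 37 = 2.59
  24+ yr: (70/1,000) × 63.7 = 4.459
Post-stratified estimate = 41.242 → 41.2%.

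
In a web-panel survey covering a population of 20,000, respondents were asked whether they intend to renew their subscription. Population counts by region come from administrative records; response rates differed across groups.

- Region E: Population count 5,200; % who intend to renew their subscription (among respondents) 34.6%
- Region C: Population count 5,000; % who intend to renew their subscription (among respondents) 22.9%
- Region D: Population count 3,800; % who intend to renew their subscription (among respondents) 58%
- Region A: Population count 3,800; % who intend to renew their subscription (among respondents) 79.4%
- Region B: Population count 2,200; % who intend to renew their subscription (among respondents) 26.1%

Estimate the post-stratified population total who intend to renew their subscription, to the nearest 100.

8,700

Apply each group's respondent rate to its population count:
  Region E: 5,200 × 34.6% = 1799.2
  Region C: 5,000 × 22.9% = 1145
  Region D: 3,800 × 58% = 2204
  Region A: 3,800 × 79.4% = 3017.2
  Region B: 2,200 × 26.1% = 574.2
Estimated total = 8739.6 → 8,700.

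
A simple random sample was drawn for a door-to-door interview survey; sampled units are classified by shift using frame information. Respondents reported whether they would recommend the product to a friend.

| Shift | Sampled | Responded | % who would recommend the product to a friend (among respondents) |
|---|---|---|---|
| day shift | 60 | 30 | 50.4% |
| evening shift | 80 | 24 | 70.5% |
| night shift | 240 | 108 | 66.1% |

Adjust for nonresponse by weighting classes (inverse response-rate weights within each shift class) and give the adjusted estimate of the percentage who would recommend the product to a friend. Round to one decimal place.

Class response rates: day shift 30/60 = 50%, evening shift 24/80 = 30%, night shift 108/240 = 45%.
With weight = n_sampled/n_responded per class, the weighted class total is n_sampled:
  day shift: 60 × 50.4 = 3024
  evening shift: 80 × 70.5 = 5640
  night shift: 240 × 66.1 = 15864
Adjusted estimate = 24,528 / 380 = 64.5474 → 64.5%.

64.5%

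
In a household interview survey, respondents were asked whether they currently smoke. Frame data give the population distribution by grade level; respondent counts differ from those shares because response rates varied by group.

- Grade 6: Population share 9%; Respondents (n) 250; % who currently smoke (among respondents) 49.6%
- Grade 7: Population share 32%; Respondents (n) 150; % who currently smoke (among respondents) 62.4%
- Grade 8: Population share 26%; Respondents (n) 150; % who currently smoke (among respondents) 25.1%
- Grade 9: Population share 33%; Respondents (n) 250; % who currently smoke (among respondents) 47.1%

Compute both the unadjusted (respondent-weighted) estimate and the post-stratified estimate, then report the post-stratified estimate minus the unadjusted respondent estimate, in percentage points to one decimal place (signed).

Naive respondent-only estimate (weights = respondent counts):
  (250/800)×49.6 + (150/800)×62.4 + (150/800)×25.1 + (250/800)×47.1 = 46.625%
Post-stratified estimate weights by population shares:
  0.09×49.6 + 0.32×62.4 + 0.26×25.1 + 0.33×47.1 = 46.501%
Difference = 46.501 − 46.625 = -0.124 pp.

-0.1 percentage points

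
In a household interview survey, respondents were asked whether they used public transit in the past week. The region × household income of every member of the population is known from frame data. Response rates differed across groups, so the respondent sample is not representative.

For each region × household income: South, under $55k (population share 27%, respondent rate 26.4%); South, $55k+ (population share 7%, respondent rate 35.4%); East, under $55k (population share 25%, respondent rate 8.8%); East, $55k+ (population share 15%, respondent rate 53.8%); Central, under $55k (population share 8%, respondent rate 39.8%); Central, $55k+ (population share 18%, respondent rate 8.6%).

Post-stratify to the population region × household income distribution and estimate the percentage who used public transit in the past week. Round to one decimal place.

Reweight to the known region × household income distribution:
  South, under $55k: 0.27 × 26.4 = 7.128
  South, $55k+: 0.07 × 35.4 = 2.478
  East, under $55k: 0.25 × 8.8 = 2.2
  East, $55k+: 0.15 × 53.8 = 8.07
  Central, under $55k: 0.08 × 39.8 = 3.184
  Central, $55k+: 0.18 × 8.6 = 1.548
Post-stratified estimate = 24.608 → 24.6%.

24.6%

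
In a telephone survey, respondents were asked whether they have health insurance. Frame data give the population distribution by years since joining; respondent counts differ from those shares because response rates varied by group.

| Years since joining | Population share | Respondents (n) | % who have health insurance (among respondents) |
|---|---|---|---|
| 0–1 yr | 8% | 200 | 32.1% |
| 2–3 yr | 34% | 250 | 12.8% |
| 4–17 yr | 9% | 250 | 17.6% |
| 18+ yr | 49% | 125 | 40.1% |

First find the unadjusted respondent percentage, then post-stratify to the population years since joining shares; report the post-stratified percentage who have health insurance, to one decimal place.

28.2%

Without adjustment, the pooled respondent share is:
  (200/825)×32.1 + (250/825)×12.8 + (250/825)×17.6 + (125/825)×40.1 = 23.0697%
Post-stratified estimate weights by population shares:
  0.08×32.1 + 0.34×12.8 + 0.09×17.6 + 0.49×40.1 = 28.153%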